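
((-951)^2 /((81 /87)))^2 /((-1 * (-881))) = 8492450900761 /7929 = 1071062038.18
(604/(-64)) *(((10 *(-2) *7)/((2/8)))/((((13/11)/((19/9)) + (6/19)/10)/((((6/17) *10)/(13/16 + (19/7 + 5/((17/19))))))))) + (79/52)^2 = 257491096141/74362704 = 3462.64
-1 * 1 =-1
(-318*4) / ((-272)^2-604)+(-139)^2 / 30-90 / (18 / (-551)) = 124709897 / 36690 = 3399.02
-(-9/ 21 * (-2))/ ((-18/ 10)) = 10/ 21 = 0.48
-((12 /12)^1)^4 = -1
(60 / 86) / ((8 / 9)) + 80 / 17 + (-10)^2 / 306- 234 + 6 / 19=-113934235 / 500004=-227.87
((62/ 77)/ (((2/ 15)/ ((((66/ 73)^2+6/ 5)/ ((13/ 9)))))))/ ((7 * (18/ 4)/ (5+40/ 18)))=1.93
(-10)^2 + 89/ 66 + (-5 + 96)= 12695/ 66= 192.35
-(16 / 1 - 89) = 73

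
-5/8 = -0.62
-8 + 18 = 10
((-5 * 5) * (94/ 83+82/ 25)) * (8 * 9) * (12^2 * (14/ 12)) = -110750976/ 83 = -1334349.11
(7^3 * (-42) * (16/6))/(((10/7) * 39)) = -134456/195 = -689.52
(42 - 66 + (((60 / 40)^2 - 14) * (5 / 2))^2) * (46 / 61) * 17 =20992399 / 1952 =10754.30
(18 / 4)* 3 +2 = 31 / 2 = 15.50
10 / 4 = 5 / 2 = 2.50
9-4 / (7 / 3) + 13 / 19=1060 / 133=7.97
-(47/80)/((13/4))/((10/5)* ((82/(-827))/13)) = 38869/3280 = 11.85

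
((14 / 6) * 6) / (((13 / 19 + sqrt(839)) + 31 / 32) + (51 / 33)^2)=0.42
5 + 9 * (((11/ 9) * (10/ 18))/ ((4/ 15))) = 335/ 12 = 27.92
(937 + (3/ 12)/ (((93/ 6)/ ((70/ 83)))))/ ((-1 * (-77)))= 219176/ 18011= 12.17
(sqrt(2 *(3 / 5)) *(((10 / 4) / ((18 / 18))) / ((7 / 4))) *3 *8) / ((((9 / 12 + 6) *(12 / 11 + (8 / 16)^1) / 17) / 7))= 23936 *sqrt(30) / 315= 416.20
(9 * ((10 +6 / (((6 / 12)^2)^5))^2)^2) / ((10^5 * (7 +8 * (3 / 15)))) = 806775115941369 / 53750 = 15009769598.91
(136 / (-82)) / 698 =-34 / 14309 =-0.00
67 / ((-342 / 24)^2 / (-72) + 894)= 8576 / 114071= 0.08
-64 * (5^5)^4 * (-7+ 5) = 12207031250000000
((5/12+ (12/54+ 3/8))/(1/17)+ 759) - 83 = 49913/72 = 693.24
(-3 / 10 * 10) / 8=-3 / 8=-0.38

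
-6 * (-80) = 480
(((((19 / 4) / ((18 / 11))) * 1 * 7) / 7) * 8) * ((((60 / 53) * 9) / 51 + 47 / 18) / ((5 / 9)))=9527683 / 81090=117.50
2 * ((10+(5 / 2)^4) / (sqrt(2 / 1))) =69.38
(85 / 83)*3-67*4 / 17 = -12.69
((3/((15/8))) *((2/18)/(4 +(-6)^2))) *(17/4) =17/900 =0.02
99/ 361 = 0.27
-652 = -652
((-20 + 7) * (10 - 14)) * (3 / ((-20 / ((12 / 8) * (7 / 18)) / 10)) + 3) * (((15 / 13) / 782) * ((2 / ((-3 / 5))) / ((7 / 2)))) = -25 / 161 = -0.16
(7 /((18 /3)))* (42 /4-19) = -119 /12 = -9.92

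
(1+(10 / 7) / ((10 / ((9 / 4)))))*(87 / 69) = 1073 / 644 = 1.67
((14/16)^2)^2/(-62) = -2401/253952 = -0.01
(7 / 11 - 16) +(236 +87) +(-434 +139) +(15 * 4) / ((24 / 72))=2119 / 11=192.64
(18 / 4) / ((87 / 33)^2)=0.65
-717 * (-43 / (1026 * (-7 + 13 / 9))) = -10277 / 1900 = -5.41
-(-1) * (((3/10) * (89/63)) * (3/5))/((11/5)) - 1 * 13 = -9921/770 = -12.88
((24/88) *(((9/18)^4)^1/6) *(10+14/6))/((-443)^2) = 37/207238944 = 0.00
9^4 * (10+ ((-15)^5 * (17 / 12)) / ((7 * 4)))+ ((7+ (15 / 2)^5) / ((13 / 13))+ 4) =-56445591521 / 224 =-251989247.86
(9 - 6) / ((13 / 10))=30 / 13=2.31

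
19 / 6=3.17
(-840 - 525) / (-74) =1365 / 74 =18.45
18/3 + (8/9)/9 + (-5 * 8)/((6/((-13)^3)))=1186874/81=14652.77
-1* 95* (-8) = 760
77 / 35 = 11 / 5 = 2.20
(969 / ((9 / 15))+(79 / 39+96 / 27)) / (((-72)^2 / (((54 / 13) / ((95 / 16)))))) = 94804 / 433485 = 0.22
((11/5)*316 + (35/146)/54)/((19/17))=465884303/748980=622.03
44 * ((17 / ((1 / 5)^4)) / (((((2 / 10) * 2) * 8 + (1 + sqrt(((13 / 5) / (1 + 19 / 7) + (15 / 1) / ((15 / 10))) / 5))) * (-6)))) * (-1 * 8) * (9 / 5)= 9424800 / 31 - 224400 * sqrt(214) / 31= 198132.61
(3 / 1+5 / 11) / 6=19 / 33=0.58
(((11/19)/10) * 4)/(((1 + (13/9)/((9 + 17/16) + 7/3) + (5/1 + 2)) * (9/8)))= 2618/103227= 0.03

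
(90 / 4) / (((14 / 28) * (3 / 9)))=135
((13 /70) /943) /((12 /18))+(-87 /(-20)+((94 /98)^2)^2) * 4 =20.79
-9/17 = -0.53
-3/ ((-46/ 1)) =3/ 46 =0.07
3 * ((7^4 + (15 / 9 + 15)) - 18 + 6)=7217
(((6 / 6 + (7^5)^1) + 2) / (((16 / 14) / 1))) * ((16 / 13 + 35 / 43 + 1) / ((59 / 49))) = 2453360665 / 65962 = 37193.55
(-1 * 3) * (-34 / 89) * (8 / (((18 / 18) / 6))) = 4896 / 89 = 55.01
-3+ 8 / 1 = 5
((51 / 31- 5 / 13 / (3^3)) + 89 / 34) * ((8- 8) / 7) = 0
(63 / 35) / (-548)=-9 / 2740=-0.00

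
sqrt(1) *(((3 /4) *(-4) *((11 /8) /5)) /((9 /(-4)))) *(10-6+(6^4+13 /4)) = 57343 /120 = 477.86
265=265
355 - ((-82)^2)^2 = -45211821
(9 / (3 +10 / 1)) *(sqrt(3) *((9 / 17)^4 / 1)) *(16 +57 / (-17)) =12695535 *sqrt(3) / 18458141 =1.19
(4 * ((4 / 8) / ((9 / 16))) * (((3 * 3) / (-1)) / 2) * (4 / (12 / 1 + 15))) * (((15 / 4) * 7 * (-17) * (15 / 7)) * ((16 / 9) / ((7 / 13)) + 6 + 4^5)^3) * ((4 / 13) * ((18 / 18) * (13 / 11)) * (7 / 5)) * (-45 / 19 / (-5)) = 136429771731207680 / 226233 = 603049827970.31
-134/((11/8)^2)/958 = -0.07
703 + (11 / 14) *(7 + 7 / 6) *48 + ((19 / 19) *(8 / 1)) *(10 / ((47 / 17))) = 48877 / 47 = 1039.94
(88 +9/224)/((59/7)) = 19721/1888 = 10.45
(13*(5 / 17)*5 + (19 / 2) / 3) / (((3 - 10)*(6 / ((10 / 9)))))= -11365 / 19278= -0.59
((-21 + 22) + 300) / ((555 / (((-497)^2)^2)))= 18365047270381 / 555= 33090175261.95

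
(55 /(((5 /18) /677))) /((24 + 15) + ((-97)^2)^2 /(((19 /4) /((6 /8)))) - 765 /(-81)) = 22921866 /2390298871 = 0.01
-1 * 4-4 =-8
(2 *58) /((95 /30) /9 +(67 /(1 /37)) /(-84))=-87696 /22045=-3.98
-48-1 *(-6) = -42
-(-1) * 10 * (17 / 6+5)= 235 / 3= 78.33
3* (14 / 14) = 3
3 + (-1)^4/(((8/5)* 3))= 77/24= 3.21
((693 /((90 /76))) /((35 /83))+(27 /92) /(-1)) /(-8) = -3191173 /18400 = -173.43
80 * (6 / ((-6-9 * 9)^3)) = -160 / 219501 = -0.00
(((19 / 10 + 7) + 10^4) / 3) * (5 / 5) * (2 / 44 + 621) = 41439879 / 20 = 2071993.95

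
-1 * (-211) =211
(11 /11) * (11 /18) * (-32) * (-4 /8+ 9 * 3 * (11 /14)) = -25520 /63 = -405.08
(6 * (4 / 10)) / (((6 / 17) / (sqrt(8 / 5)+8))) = 68 * sqrt(10) / 25+272 / 5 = 63.00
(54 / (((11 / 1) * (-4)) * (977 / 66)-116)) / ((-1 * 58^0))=81 / 1151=0.07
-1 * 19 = -19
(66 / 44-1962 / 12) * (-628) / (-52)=-25434 / 13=-1956.46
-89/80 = -1.11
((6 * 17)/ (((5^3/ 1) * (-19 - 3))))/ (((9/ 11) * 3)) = -0.02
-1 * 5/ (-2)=5/ 2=2.50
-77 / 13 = -5.92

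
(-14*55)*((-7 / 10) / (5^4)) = 539 / 625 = 0.86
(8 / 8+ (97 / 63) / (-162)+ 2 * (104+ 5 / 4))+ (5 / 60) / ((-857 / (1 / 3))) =3699620441 / 17493084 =211.49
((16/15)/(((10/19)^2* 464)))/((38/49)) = 0.01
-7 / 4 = -1.75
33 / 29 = 1.14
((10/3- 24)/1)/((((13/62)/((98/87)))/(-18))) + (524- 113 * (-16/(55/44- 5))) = 11538116/5655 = 2040.34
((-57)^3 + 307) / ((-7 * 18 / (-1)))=-92443 / 63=-1467.35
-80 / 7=-11.43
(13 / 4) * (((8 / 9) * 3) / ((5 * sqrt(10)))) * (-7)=-3.84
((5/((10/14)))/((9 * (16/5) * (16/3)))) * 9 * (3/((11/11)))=315/256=1.23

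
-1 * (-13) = 13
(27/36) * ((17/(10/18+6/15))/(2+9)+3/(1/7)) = 16047/946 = 16.96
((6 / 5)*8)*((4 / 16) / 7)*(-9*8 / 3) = -288 / 35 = -8.23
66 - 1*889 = -823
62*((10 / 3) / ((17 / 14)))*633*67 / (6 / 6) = 7218185.88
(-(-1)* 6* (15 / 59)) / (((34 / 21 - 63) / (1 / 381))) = -630 / 9658477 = -0.00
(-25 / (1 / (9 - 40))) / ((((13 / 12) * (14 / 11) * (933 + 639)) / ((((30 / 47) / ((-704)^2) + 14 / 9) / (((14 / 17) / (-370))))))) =-397433002837625 / 1590390337536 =-249.90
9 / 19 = 0.47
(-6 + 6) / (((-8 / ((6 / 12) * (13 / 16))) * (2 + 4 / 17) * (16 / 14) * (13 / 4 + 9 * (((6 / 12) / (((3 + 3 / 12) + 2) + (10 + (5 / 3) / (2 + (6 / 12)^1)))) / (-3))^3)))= 0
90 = 90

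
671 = 671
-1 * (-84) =84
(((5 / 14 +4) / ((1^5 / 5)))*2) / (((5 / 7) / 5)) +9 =314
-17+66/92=-16.28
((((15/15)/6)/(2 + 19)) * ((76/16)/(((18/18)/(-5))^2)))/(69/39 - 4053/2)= -0.00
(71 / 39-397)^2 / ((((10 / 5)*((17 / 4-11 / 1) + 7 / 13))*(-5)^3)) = 475059488 / 4723875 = 100.57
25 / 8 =3.12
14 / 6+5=7.33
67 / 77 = 0.87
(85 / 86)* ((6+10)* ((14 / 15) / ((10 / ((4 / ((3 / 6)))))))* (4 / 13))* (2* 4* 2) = 487424 / 8385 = 58.13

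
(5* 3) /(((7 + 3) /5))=15 /2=7.50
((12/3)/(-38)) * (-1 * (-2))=-4/19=-0.21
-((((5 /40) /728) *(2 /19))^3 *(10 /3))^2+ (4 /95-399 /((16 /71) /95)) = -168203.40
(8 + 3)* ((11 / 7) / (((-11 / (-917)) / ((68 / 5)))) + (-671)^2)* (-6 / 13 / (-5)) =458976.79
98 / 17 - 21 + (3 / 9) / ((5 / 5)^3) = -760 / 51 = -14.90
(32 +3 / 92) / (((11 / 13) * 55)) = 38311 / 55660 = 0.69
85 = 85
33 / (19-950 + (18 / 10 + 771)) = -0.21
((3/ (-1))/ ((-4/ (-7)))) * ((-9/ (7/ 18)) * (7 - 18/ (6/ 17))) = -5346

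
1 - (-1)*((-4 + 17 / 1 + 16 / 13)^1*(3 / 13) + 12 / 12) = 893 / 169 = 5.28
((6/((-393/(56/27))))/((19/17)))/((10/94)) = -89488/336015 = -0.27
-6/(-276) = 1/46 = 0.02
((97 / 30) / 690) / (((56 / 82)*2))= 3977 / 1159200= 0.00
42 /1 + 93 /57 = 829 /19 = 43.63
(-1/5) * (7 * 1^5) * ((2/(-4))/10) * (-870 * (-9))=5481/10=548.10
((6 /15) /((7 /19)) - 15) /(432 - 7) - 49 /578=-59433 /505750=-0.12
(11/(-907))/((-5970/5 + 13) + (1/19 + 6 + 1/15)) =0.00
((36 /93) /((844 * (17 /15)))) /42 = 15 /1556758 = 0.00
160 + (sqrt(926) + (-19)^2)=sqrt(926) + 521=551.43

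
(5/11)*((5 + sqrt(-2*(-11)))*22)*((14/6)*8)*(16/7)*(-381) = -812800 - 162560*sqrt(22) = -1575273.99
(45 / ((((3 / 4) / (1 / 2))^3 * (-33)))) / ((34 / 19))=-380 / 1683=-0.23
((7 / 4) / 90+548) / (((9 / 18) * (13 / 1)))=197287 / 2340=84.31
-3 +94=91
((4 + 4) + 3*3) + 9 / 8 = 145 / 8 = 18.12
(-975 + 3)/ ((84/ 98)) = -1134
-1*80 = -80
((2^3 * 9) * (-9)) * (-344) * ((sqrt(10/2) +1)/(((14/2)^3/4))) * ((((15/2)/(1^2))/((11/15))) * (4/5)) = 80248320/3773 +80248320 * sqrt(5)/3773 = 68828.26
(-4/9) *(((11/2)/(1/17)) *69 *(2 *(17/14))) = -146234/21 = -6963.52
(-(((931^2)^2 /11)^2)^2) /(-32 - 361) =318562679542116703953719056995529143889696322881 /5753913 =55364528372625151606171150000000000000000.00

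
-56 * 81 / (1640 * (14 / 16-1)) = 4536 / 205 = 22.13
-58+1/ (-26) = -1509/ 26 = -58.04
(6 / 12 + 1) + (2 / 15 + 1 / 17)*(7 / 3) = 2981 / 1530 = 1.95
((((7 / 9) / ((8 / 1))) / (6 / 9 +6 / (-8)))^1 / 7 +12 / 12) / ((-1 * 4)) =-5 / 24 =-0.21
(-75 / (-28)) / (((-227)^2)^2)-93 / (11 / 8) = -67.64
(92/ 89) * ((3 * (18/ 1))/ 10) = 2484/ 445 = 5.58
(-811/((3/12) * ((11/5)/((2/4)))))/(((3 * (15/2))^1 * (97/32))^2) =-0.16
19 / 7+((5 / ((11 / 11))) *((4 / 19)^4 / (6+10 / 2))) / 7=27238369 / 10034717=2.71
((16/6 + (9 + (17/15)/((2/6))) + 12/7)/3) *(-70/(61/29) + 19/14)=-2668549/14945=-178.56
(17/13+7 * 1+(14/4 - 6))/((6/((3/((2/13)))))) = 151/8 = 18.88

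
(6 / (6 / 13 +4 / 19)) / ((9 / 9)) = 741 / 83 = 8.93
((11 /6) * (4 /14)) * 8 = 88 /21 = 4.19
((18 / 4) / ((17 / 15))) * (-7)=-945 / 34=-27.79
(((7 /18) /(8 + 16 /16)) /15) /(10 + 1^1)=7 /26730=0.00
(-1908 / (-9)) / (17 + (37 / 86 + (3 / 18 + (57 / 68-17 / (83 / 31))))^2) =112380068296512 / 21813385544041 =5.15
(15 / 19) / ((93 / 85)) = 425 / 589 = 0.72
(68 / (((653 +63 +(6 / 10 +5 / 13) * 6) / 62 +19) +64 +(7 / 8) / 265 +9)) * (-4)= -232385920 / 88551829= -2.62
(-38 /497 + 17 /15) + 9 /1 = 74974 /7455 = 10.06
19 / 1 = 19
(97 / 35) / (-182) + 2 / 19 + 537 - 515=2673557 / 121030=22.09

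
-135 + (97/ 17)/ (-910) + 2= -2057607/ 15470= -133.01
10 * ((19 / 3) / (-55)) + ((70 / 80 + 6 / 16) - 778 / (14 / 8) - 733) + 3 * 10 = -1060265 / 924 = -1147.47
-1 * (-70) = 70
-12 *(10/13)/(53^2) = -120/36517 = -0.00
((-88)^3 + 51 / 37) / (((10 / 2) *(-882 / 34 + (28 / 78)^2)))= 93138439563 / 17639195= 5280.20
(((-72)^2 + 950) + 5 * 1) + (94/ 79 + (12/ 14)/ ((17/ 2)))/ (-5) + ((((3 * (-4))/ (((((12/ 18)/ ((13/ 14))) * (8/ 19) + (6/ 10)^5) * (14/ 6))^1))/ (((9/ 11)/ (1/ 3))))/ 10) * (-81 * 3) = 259485366384593/ 41367361315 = 6272.71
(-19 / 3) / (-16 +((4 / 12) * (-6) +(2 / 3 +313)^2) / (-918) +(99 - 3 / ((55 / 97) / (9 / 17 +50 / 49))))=141018570 / 720818281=0.20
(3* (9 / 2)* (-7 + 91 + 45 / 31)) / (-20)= -71523 / 1240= -57.68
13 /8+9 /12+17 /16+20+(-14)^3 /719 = 225721 /11504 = 19.62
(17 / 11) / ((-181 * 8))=-17 / 15928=-0.00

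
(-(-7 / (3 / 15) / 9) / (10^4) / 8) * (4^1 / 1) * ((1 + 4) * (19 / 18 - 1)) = 7 / 129600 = 0.00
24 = 24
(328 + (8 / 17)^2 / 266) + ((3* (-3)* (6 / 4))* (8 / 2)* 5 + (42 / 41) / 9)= 274751612 / 4727751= 58.11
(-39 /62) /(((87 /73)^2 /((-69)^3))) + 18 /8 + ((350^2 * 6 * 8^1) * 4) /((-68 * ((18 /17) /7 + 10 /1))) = 1754478128451 /15746884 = 111417.48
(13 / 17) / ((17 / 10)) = 130 / 289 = 0.45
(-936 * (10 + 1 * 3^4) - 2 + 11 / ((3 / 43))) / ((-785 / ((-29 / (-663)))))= 4.74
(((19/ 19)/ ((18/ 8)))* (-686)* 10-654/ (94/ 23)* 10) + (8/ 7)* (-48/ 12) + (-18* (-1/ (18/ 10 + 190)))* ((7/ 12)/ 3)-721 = -4360532713/ 811314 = -5374.65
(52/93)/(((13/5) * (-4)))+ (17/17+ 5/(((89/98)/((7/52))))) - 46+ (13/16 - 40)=-143755147/1721616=-83.50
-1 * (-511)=511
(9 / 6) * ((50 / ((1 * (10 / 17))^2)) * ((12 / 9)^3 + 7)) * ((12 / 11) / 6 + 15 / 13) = 1269577 / 468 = 2712.77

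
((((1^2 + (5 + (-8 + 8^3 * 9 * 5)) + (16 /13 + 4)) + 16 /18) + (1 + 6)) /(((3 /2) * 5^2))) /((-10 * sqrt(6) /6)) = -2696981 * sqrt(6) /43875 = -150.57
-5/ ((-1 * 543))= 5/ 543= 0.01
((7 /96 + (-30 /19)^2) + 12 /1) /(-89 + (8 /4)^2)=-504799 /2945760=-0.17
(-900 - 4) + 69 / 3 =-881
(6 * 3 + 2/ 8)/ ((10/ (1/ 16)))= 73/ 640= 0.11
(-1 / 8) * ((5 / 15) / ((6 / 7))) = -7 / 144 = -0.05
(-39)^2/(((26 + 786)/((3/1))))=4563/812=5.62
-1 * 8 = -8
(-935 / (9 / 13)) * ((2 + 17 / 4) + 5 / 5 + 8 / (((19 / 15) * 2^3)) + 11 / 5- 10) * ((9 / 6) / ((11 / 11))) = -221221 / 456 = -485.13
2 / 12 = 0.17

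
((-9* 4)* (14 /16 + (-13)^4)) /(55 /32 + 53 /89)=-976130640 /2197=-444301.61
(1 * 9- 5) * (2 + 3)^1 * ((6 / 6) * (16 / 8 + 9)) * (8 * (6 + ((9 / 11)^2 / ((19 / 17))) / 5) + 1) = 2297084 / 209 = 10990.83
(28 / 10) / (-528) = -7 / 1320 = -0.01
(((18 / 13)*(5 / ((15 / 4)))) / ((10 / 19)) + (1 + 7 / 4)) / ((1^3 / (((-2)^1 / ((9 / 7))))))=-11389 / 1170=-9.73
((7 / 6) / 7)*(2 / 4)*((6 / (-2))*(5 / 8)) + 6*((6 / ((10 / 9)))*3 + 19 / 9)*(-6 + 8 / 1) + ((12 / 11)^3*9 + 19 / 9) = 447291341 / 1916640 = 233.37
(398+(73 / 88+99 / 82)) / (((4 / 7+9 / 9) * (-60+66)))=3367777 / 79376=42.43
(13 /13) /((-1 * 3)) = -1 /3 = -0.33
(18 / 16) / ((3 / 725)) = 271.88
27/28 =0.96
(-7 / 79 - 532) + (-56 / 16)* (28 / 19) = -806407 / 1501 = -537.25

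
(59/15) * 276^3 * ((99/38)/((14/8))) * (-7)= -81869698944/95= -861786304.67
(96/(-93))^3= -32768/29791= -1.10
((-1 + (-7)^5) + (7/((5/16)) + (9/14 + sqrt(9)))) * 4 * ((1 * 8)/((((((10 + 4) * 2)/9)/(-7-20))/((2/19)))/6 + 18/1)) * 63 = -1898825.03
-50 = -50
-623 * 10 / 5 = -1246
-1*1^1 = -1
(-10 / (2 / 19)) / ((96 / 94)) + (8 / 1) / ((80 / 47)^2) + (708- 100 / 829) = 1228816333 / 1989600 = 617.62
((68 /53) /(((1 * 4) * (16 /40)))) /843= 85 /89358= 0.00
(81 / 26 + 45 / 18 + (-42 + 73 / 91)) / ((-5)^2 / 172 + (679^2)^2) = -556936 / 3326970395217287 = -0.00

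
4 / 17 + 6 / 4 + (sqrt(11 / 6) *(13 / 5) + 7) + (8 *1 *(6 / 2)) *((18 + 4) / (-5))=-16467 / 170 + 13 *sqrt(66) / 30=-93.34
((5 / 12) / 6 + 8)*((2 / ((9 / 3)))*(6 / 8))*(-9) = -581 / 16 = -36.31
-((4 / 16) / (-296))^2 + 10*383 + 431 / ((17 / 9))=96712643567 / 23831552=4058.18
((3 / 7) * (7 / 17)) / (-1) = -3 / 17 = -0.18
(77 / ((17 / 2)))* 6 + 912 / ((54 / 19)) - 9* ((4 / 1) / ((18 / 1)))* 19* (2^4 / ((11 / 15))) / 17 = 549452 / 1683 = 326.47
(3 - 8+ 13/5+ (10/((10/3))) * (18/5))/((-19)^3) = -42/34295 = -0.00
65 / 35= 13 / 7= 1.86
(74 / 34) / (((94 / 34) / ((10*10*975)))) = 3607500 / 47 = 76755.32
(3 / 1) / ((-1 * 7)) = -3 / 7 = -0.43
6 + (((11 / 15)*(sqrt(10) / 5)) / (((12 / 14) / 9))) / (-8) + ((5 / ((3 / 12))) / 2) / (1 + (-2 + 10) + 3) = 41 / 6-77*sqrt(10) / 400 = 6.22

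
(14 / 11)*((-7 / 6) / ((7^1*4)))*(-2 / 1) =7 / 66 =0.11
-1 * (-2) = 2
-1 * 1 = -1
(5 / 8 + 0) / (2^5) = 5 / 256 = 0.02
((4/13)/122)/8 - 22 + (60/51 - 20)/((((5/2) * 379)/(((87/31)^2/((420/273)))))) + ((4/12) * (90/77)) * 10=-137658481377741/7561455962060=-18.21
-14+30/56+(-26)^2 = 18551/28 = 662.54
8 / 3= 2.67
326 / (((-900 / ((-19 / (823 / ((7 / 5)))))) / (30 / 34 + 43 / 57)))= 0.02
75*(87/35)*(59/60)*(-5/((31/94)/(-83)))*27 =6228611.65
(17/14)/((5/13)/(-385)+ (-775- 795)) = -2431/3143142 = -0.00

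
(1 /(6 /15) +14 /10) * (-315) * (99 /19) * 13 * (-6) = 9486477 /19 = 499288.26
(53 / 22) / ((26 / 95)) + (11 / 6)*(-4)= 2521 / 1716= 1.47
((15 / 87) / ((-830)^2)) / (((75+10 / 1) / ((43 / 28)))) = 43 / 9509575600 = 0.00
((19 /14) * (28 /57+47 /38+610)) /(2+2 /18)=209211 /532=393.25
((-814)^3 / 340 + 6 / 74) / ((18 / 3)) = -4989016327 / 18870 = -264388.78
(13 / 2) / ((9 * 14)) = 0.05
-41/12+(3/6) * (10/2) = -11/12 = -0.92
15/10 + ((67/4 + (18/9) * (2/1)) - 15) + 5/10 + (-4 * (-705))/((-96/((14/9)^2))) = -20519/324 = -63.33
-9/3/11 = -3/11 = -0.27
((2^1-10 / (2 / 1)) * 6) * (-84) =1512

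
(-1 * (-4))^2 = 16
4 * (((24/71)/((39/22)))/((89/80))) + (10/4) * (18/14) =4485095/1150058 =3.90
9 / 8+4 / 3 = 59 / 24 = 2.46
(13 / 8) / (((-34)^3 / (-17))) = 13 / 18496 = 0.00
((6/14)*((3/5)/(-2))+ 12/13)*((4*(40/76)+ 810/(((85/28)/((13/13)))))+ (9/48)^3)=7349887137/34398208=213.67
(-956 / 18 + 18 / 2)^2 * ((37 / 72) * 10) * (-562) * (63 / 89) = -57353127055 / 14418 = -3977883.69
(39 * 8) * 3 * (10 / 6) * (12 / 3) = 6240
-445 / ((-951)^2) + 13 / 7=11754098 / 6330807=1.86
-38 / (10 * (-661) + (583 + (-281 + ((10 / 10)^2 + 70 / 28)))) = 76 / 12609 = 0.01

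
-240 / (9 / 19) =-1520 / 3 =-506.67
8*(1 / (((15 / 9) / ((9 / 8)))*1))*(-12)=-64.80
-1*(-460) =460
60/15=4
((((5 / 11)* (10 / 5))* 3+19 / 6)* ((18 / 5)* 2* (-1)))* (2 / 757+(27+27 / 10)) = -262398783 / 208175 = -1260.47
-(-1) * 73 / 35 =73 / 35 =2.09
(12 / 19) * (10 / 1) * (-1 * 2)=-240 / 19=-12.63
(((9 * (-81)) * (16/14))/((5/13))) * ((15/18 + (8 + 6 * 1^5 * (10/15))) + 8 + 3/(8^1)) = -1607931/35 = -45940.89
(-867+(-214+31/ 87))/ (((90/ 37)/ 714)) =-413952448/ 1305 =-317204.94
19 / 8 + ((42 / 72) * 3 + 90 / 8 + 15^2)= 1923 / 8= 240.38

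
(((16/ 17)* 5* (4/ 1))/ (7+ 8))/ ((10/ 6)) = 64/ 85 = 0.75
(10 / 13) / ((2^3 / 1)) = 5 / 52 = 0.10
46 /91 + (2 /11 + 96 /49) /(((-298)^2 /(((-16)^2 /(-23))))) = 1807666538 /3577935361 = 0.51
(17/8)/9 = 17/72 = 0.24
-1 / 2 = -0.50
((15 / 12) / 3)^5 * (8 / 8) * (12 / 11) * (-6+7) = 3125 / 228096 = 0.01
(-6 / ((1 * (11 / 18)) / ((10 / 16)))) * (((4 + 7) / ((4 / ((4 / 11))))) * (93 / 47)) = -12.14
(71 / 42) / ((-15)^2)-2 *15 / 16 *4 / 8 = -70307 / 75600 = -0.93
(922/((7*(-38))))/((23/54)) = -24894/3059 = -8.14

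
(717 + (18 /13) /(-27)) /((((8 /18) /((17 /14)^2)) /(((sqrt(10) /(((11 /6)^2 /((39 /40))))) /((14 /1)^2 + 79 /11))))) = 218179683 *sqrt(10) /64248800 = 10.74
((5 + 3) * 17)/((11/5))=680/11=61.82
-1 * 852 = -852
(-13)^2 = 169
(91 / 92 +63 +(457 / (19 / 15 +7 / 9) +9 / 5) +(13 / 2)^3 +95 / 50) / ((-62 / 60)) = -1561737 / 2852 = -547.59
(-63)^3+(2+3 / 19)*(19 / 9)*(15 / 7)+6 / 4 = -10501501 / 42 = -250035.74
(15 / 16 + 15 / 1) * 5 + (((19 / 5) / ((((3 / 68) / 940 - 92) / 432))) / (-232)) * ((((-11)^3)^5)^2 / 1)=3661968971666965932330041546065362562419 / 2728615568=1342061159004193562649219000000.00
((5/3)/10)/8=0.02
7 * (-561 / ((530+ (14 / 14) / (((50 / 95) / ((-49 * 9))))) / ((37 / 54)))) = 242165 / 27711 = 8.74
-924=-924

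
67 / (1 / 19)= 1273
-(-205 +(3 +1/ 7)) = 1413/ 7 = 201.86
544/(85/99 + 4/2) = 53856/283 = 190.30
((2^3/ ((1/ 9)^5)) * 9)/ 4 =1062882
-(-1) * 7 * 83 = 581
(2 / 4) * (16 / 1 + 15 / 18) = 101 / 12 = 8.42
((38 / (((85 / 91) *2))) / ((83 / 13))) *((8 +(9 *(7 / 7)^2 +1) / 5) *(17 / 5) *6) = 269724 / 415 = 649.94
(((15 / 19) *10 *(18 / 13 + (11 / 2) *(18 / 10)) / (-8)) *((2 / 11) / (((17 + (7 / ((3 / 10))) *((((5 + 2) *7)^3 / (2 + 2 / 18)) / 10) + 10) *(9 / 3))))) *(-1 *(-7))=-17115 / 471164408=-0.00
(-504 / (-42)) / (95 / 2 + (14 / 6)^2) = 0.23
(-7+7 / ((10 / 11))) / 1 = 7 / 10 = 0.70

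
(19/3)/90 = 19/270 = 0.07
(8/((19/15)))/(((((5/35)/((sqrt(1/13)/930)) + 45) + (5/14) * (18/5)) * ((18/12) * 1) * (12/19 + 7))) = -1008/8972861 + 8680 * sqrt(13)/26918583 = 0.00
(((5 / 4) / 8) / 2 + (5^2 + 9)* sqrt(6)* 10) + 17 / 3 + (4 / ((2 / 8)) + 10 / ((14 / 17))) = 45545 / 1344 + 340* sqrt(6) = 866.71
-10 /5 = -2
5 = 5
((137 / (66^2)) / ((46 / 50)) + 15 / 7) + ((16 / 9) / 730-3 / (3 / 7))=-1233958813 / 255980340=-4.82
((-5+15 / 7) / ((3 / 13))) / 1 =-260 / 21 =-12.38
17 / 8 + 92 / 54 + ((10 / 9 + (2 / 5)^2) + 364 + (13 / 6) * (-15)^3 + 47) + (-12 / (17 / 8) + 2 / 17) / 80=-316547941 / 45900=-6896.47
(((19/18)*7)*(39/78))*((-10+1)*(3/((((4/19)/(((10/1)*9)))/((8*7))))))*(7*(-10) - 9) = 188653185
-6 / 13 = -0.46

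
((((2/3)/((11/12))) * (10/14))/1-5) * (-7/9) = 115/33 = 3.48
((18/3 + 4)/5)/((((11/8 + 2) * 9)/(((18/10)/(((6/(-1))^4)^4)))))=1/23803114844160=0.00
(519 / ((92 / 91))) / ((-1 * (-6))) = 15743 / 184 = 85.56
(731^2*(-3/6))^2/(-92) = -285541678321/368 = -775928473.70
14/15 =0.93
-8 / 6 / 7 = -4 / 21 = -0.19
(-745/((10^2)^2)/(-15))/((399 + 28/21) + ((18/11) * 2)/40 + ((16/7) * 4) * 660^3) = 11473/6071916444959000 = 0.00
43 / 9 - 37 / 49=1774 / 441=4.02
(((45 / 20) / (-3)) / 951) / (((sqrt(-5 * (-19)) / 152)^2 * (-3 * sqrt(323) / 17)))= 16 * sqrt(323) / 4755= 0.06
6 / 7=0.86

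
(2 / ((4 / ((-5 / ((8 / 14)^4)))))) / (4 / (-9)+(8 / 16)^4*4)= 15435 / 128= 120.59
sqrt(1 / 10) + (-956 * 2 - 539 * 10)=-7302 + sqrt(10) / 10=-7301.68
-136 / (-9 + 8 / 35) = 4760 / 307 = 15.50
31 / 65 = 0.48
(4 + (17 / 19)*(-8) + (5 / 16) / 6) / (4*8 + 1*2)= -5665 / 62016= -0.09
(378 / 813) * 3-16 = -3958 / 271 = -14.61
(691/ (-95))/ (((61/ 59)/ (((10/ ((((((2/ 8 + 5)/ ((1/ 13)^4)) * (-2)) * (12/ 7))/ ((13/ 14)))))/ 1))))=40769/ 320836698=0.00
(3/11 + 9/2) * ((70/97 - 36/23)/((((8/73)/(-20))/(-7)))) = -252446775/49082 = -5143.37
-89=-89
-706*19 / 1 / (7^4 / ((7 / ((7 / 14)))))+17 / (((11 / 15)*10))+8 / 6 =-1687985 / 22638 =-74.56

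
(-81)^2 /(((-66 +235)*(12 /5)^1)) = 10935 /676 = 16.18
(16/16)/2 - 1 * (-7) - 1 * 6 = 3/2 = 1.50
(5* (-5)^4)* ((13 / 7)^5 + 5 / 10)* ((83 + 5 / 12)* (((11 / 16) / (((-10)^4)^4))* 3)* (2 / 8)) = 1194525189 / 3933798400000000000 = 0.00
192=192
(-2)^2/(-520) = -1/130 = -0.01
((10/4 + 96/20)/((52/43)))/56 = 3139/29120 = 0.11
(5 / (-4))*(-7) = 35 / 4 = 8.75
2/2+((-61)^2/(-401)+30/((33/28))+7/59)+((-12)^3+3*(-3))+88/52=-5812447870/3383237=-1718.01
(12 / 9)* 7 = 28 / 3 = 9.33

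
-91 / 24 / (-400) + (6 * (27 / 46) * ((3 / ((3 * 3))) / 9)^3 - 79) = -1412726467 / 17884800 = -78.99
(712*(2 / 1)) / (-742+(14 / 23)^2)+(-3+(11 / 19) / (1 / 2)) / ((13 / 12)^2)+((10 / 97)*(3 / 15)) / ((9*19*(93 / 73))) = -59484705471746 / 17046252214173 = -3.49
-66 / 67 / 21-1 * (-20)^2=-187622 / 469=-400.05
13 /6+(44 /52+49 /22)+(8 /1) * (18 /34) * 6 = 223544 /7293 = 30.65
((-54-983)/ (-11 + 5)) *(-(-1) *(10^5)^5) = 5185000000000000000000000000/ 3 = 1728333333333333333333333000.00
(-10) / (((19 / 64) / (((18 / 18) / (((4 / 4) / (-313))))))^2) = -4012810240 / 361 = -11115817.84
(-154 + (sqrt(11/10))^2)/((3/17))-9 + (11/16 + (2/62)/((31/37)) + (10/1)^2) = -178678499/230640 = -774.71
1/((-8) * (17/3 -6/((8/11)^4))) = 768/96953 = 0.01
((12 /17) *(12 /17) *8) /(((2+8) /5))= 1.99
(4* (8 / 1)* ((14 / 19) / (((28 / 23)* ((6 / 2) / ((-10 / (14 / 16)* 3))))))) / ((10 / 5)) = -14720 / 133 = -110.68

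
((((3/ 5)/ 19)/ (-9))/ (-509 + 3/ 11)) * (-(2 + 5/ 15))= -0.00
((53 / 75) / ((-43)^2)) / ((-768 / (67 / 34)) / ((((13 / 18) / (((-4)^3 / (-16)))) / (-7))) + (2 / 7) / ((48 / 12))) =646282 / 25550472555525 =0.00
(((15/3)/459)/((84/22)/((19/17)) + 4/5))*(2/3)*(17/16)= 5225/2855088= 0.00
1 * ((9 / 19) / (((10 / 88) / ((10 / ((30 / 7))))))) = 924 / 95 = 9.73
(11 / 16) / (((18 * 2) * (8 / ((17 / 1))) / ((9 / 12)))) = 187 / 6144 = 0.03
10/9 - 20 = -170/9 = -18.89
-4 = -4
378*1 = 378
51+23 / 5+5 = 303 / 5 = 60.60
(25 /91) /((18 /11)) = 275 /1638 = 0.17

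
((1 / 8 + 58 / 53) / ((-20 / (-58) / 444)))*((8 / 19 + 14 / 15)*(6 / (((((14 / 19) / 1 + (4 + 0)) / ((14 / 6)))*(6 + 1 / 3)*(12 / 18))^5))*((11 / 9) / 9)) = 19793858408401 / 528554160000000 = 0.04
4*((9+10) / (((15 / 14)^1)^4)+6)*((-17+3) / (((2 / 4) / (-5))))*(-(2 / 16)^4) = -3617789 / 1296000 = -2.79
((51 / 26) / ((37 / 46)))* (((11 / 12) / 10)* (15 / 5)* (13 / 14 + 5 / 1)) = 3.98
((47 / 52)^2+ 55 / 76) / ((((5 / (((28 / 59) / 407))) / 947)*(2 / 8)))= 524691979 / 385528715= 1.36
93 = 93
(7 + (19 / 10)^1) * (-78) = -3471 / 5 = -694.20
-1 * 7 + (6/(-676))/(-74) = -175081/25012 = -7.00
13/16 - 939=-15011/16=-938.19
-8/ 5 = -1.60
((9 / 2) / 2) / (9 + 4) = 9 / 52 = 0.17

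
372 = 372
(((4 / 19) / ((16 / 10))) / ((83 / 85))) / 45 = 85 / 28386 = 0.00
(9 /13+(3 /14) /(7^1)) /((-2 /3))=-2763 /2548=-1.08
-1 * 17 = -17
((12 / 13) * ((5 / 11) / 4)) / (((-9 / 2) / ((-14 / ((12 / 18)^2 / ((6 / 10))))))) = 63 / 143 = 0.44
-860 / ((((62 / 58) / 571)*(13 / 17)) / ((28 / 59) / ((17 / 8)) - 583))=8324068548500 / 23777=350089100.75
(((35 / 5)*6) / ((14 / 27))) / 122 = 0.66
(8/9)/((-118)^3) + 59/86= 0.69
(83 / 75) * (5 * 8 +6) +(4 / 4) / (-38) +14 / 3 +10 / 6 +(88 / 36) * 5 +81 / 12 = 1302779 / 17100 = 76.19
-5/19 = -0.26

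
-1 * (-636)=636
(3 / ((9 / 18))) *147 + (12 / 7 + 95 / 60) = 74365 / 84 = 885.30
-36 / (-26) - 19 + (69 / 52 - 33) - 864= -47491 / 52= -913.29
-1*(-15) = 15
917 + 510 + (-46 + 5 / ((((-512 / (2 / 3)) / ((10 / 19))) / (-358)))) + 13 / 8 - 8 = 1375.85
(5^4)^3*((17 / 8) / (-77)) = -4150390625 / 616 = -6737647.12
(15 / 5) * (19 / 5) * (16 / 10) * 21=9576 / 25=383.04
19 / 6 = 3.17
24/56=3/7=0.43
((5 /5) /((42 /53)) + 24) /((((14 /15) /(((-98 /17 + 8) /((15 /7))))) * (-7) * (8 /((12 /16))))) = -20159 /53312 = -0.38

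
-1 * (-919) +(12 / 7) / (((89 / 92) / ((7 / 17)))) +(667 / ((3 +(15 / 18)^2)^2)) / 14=172959962281 / 187344199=923.22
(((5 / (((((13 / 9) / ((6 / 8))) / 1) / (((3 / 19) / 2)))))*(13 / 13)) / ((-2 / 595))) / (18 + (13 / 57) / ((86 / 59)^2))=-190955475 / 56706364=-3.37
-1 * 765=-765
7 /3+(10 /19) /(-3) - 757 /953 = 24690 /18107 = 1.36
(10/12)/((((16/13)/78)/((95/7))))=80275/112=716.74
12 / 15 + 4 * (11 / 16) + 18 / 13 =1283 / 260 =4.93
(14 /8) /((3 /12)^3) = 112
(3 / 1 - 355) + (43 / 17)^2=-99879 / 289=-345.60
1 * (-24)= -24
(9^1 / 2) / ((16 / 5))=45 / 32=1.41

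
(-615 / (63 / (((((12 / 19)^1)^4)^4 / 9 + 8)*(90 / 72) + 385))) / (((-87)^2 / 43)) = -1004331595291264634242389125 / 45847474245159816981727269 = -21.91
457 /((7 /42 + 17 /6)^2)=457 /9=50.78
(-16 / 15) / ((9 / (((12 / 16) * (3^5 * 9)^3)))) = -4649045868 / 5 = -929809173.60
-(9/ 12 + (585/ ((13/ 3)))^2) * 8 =-145806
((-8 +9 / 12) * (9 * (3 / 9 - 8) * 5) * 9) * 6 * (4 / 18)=30015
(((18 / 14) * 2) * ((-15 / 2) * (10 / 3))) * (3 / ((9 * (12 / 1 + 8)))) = -15 / 14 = -1.07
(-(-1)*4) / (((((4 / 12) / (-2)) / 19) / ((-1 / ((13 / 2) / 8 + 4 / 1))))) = 7296 / 77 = 94.75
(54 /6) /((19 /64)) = 576 /19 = 30.32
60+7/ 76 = 4567/ 76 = 60.09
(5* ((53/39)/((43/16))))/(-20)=-212/1677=-0.13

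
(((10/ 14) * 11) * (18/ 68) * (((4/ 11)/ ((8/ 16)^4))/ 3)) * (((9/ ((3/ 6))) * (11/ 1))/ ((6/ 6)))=95040/ 119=798.66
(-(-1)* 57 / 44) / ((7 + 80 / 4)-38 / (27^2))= 41553 / 864380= 0.05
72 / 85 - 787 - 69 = -72688 / 85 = -855.15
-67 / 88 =-0.76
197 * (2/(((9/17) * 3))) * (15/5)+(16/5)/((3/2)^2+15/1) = 770462/1035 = 744.41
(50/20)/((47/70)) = 175/47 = 3.72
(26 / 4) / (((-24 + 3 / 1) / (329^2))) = -201019 / 6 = -33503.17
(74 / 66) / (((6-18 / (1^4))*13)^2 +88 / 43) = 1591 / 34535688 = 0.00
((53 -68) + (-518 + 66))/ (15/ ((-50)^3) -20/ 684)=1996425000/ 125513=15906.12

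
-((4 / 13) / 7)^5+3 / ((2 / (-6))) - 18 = -168488680201 / 6240321451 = -27.00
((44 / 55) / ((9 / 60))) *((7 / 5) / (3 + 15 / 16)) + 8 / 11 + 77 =118241 / 1485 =79.62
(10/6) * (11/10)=11/6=1.83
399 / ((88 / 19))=7581 / 88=86.15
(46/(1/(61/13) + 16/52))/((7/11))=401258/2891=138.80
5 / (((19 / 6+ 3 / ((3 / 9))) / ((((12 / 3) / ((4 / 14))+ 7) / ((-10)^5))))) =-63 / 730000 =-0.00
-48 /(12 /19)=-76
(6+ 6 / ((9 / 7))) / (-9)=-32 / 27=-1.19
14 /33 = 0.42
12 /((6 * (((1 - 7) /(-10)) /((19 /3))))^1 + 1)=1140 /149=7.65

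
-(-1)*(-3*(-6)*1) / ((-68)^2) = 9 / 2312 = 0.00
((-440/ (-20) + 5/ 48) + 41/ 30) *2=5633/ 120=46.94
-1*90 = -90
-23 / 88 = -0.26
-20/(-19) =1.05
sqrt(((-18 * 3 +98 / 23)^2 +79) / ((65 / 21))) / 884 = sqrt(1843469355) / 1321580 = 0.03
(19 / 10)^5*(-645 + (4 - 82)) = -1790219577 / 100000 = -17902.20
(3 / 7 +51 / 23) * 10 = 4260 / 161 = 26.46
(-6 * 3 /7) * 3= -54 /7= -7.71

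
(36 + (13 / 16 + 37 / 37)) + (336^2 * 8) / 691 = 14868743 / 11056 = 1344.86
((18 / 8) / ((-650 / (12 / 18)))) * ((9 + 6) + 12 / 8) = -99 / 2600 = -0.04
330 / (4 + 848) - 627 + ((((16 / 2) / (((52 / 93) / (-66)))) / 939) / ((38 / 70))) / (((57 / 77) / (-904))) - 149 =310096970107 / 208585078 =1486.67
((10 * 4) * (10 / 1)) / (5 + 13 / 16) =6400 / 93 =68.82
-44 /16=-11 /4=-2.75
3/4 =0.75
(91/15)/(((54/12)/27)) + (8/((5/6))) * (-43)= -1882/5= -376.40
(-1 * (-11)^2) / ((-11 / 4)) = 44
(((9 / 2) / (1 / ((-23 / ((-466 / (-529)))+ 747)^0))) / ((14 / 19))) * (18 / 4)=1539 / 56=27.48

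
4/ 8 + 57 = 115/ 2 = 57.50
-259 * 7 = -1813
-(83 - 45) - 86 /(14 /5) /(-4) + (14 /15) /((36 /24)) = -37421 /1260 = -29.70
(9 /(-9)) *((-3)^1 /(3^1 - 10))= -3 /7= -0.43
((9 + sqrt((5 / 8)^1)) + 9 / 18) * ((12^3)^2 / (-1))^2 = 91751750574266.31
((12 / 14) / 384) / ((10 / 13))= 13 / 4480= 0.00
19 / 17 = 1.12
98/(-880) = -49/440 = -0.11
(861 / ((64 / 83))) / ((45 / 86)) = 1024303 / 480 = 2133.96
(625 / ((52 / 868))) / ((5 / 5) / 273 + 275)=2848125 / 75076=37.94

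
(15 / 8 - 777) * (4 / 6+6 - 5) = -1291.88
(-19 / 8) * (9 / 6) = -57 / 16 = -3.56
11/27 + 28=767/27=28.41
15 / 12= 5 / 4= 1.25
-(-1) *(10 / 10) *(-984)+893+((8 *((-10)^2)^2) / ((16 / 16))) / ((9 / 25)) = 1999181 / 9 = 222131.22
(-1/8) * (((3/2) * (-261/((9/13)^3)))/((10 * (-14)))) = -63713/60480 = -1.05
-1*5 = -5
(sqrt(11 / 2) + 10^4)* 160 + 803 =1601178.23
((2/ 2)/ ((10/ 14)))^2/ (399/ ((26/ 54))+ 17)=637/ 274850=0.00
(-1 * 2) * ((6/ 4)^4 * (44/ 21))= -297/ 14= -21.21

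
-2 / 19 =-0.11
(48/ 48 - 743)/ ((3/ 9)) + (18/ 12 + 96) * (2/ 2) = -4257/ 2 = -2128.50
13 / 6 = 2.17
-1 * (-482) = 482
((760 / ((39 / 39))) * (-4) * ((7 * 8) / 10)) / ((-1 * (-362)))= -8512 / 181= -47.03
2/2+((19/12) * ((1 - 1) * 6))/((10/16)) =1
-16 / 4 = -4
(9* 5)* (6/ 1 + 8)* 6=3780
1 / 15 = 0.07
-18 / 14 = -9 / 7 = -1.29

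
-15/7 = -2.14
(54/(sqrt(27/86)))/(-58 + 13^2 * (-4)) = -0.13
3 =3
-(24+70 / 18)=-251 / 9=-27.89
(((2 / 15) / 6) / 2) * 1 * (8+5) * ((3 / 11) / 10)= 13 / 3300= 0.00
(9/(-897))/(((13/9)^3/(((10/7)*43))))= -940410/4598321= -0.20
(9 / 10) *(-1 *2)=-9 / 5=-1.80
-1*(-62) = 62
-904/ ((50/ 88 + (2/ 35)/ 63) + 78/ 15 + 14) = -87706080/ 1917997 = -45.73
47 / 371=0.13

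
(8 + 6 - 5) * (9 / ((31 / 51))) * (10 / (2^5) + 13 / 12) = 92259 / 496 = 186.01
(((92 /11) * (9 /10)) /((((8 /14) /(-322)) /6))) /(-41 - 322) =466578 /6655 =70.11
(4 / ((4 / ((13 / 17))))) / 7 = 13 / 119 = 0.11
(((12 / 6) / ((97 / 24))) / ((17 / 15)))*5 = 3600 / 1649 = 2.18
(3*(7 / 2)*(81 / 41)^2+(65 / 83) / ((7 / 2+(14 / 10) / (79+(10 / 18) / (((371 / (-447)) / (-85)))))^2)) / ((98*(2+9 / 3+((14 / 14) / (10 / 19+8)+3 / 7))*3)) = 2179392220489401990621 / 86573836390323788407258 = 0.03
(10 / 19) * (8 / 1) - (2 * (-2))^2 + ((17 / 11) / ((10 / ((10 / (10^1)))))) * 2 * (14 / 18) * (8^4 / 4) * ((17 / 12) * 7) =68546464 / 28215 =2429.43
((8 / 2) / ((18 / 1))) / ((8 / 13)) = 13 / 36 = 0.36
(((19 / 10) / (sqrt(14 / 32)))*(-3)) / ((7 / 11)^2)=-13794*sqrt(7) / 1715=-21.28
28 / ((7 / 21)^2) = 252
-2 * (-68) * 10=1360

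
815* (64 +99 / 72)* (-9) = -3836205 / 8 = -479525.62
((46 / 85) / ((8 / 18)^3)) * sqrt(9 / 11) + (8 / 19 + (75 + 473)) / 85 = 50301 * sqrt(11) / 29920 + 2084 / 323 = 12.03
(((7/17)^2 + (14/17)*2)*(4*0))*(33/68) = 0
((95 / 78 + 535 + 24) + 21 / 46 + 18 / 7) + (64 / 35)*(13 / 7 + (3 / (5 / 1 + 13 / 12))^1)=9105013663 / 16042845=567.54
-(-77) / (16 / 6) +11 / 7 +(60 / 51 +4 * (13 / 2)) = 54857 / 952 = 57.62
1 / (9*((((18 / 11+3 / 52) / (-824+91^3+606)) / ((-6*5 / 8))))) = -538647395 / 2907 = -185293.22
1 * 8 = 8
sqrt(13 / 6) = sqrt(78) / 6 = 1.47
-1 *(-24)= 24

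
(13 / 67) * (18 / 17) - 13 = -12.79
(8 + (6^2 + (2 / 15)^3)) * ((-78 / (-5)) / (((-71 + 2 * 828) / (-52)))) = -200782816 / 8915625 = -22.52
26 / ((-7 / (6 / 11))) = -156 / 77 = -2.03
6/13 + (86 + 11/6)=6887/78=88.29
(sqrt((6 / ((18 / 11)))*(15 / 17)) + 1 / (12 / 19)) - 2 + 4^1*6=sqrt(935) / 17 + 283 / 12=25.38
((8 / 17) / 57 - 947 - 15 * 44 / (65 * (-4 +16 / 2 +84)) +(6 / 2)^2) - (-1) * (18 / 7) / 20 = -413550056 / 440895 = -937.98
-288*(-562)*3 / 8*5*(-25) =-7587000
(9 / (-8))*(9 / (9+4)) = -81 / 104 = -0.78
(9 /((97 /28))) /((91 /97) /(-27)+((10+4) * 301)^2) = 972 /6643952519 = 0.00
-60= -60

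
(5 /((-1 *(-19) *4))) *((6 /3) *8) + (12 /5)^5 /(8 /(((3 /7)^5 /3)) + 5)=8811764948 /8007371875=1.10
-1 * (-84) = 84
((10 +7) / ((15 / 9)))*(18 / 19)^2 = 16524 / 1805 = 9.15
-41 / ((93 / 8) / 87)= -9512 / 31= -306.84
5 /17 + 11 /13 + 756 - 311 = 98597 /221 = 446.14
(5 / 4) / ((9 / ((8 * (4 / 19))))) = 40 / 171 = 0.23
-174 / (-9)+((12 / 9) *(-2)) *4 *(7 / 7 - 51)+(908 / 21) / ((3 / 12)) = 15238 / 21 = 725.62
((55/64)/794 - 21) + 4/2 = -965449/50816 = -19.00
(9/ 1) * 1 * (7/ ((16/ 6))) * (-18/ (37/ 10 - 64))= 945/ 134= 7.05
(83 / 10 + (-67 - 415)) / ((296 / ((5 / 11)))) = -4737 / 6512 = -0.73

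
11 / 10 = 1.10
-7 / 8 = -0.88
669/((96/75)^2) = 418125/1024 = 408.33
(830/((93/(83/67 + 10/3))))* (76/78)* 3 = 28985260/243009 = 119.28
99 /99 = 1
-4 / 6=-0.67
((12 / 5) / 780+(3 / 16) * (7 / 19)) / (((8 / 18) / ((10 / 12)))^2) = 64161 / 252928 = 0.25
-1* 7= -7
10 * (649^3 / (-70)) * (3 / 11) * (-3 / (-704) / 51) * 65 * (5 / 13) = -169437675 / 7616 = -22247.59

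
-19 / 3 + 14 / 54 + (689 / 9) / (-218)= -37819 / 5886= -6.43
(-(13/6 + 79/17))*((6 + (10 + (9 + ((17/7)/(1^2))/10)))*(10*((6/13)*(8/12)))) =-818710/1547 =-529.22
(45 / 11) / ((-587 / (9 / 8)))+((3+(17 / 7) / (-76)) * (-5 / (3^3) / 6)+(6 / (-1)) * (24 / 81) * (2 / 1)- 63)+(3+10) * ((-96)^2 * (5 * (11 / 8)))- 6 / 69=1317706266530380 / 1599909003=823613.26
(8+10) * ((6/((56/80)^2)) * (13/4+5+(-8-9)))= -13500/7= -1928.57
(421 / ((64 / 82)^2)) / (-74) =-9.34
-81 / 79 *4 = -324 / 79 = -4.10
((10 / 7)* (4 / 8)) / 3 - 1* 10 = -205 / 21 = -9.76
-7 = -7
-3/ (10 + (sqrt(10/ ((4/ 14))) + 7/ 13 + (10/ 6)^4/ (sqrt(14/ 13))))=-44226/ (14742 * sqrt(35) + 8125 * sqrt(182) + 155358)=-0.13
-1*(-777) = 777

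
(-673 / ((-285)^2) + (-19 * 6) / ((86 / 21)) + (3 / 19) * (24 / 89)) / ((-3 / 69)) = 198777111208 / 310848075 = 639.47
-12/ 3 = -4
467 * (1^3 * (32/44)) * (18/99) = 7472/121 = 61.75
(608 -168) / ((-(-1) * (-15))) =-88 / 3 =-29.33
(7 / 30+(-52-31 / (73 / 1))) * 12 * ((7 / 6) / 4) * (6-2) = -800093 / 1095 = -730.68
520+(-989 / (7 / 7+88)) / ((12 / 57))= 467.22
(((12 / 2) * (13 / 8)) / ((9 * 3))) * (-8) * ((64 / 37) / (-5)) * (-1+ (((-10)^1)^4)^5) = 18488888888888888888704 / 185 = 99939939939939939938.94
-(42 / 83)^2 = -1764 / 6889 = -0.26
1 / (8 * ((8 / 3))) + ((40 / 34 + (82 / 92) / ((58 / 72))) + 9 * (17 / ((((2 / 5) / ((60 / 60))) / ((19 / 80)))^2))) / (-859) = -185264603 / 9973965824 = -0.02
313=313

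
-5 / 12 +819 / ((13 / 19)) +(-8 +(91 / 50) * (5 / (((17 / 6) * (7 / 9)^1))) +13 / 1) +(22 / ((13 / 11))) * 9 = 18209311 / 13260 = 1373.25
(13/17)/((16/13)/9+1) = 1521/2261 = 0.67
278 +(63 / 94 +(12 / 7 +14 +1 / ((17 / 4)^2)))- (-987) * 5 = 994440743 / 190162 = 5229.44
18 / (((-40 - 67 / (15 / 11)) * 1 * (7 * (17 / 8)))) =-2160 / 159103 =-0.01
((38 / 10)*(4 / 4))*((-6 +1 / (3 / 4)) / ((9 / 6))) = -532 / 45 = -11.82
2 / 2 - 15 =-14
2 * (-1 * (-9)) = 18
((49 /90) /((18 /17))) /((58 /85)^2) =1.10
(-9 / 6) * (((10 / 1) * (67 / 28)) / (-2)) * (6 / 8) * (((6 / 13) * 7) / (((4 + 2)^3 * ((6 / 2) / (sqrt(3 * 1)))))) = 335 * sqrt(3) / 4992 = 0.12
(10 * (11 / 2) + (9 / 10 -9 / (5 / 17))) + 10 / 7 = 1871 / 70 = 26.73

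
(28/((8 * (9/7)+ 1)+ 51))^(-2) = 11881/2401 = 4.95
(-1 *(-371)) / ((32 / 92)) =8533 / 8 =1066.62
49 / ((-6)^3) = -0.23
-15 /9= -5 /3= -1.67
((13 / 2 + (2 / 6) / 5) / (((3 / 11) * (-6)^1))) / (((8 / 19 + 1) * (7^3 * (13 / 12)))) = -41173 / 5417685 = -0.01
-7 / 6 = -1.17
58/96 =0.60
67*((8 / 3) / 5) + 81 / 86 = 47311 / 1290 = 36.68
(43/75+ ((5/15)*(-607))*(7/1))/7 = -35394/175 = -202.25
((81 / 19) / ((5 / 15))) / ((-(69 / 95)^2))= -12825 / 529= -24.24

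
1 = 1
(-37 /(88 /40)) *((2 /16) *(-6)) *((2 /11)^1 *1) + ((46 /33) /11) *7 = 2309 /726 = 3.18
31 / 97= 0.32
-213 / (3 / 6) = -426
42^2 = 1764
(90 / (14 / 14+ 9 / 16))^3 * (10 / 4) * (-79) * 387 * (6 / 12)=-182580977664 / 25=-7303239106.56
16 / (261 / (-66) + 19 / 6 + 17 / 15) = 46.32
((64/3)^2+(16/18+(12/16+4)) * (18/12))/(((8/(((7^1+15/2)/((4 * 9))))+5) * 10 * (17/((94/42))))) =45492851/185325840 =0.25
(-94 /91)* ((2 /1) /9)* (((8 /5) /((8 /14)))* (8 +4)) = -1504 /195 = -7.71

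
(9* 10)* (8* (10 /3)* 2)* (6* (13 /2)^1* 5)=936000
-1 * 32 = -32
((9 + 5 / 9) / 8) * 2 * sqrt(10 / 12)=43 * sqrt(30) / 108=2.18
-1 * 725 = -725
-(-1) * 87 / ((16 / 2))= 87 / 8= 10.88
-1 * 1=-1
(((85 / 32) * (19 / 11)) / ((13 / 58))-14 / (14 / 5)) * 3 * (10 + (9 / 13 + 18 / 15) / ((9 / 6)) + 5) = 22447509 / 29744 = 754.69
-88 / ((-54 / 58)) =2552 / 27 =94.52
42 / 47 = 0.89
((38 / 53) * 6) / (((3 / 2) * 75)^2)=304 / 894375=0.00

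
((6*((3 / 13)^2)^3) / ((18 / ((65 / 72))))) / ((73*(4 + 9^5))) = 135 / 12804763868936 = 0.00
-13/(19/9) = -117/19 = -6.16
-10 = -10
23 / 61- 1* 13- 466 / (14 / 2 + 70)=-87716 / 4697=-18.67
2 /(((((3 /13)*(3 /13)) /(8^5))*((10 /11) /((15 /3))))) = 60915712 /9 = 6768412.44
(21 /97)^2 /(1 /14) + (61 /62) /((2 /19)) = 11670607 /1166716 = 10.00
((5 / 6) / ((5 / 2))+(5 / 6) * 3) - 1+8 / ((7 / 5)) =317 / 42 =7.55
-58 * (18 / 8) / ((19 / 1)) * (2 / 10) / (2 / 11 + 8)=-319 / 1900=-0.17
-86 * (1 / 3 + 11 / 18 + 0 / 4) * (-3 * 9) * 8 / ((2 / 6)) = 52632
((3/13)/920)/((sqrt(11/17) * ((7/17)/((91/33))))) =17 * sqrt(187)/111320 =0.00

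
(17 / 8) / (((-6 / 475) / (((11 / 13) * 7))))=-621775 / 624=-996.43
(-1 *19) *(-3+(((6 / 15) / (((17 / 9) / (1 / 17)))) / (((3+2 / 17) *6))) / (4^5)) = 262947783 / 4613120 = 57.00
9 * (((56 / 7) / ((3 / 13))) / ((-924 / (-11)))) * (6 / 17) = 156 / 119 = 1.31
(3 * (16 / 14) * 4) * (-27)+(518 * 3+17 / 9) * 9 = 13632.71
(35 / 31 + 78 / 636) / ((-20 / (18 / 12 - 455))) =3730491 / 131440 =28.38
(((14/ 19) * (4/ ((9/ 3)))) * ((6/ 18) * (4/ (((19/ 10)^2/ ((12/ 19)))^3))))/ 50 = 860160000/ 6131066257801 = 0.00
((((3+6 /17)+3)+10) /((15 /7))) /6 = 973 /765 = 1.27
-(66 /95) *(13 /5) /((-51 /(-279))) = -79794 /8075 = -9.88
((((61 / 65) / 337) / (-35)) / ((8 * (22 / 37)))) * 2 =-2257 / 67467400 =-0.00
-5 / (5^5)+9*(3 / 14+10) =804361 / 8750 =91.93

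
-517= -517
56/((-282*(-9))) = 28/1269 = 0.02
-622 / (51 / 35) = -21770 / 51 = -426.86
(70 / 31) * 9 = 630 / 31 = 20.32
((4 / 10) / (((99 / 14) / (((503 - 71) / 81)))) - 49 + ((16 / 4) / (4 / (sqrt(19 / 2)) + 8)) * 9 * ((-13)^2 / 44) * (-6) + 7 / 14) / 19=-8500304 / 1043955 + 4563 * sqrt(38) / 30932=-7.23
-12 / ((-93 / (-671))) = -2684 / 31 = -86.58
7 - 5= 2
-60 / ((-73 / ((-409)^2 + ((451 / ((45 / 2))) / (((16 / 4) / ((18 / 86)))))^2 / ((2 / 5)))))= 37116918483 / 269954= 137493.49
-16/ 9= -1.78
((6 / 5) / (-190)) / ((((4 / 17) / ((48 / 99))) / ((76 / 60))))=-68 / 4125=-0.02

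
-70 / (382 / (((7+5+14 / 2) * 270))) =-179550 / 191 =-940.05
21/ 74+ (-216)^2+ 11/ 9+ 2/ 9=31074047/ 666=46657.73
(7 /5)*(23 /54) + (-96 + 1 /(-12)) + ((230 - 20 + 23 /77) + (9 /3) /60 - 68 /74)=43824089 /384615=113.94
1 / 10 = 0.10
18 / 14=9 / 7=1.29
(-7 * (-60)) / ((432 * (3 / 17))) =595 / 108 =5.51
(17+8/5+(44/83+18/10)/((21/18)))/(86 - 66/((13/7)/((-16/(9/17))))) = 466713/26285602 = 0.02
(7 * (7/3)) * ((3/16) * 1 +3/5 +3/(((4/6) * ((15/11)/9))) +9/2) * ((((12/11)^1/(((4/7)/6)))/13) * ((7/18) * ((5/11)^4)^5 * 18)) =384544315338134765625/769625994202848650525944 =0.00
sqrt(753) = 27.44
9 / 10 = 0.90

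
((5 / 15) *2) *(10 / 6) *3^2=10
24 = 24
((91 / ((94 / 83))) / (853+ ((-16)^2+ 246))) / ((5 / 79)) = 596687 / 636850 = 0.94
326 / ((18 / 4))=652 / 9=72.44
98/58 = 1.69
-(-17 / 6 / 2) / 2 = 17 / 24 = 0.71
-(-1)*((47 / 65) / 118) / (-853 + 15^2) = -47 / 4816760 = -0.00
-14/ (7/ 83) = -166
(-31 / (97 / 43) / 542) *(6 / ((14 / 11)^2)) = -483879 / 5152252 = -0.09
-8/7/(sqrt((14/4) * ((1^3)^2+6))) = -8 * sqrt(2)/49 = -0.23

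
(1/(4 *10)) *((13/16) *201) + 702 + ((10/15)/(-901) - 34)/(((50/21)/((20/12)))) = 1180293787/1729920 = 682.28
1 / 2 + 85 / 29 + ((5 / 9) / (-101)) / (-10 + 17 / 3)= 784151 / 228462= 3.43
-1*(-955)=955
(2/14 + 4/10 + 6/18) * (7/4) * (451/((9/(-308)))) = -3194884/135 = -23665.81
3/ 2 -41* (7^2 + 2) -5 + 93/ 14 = -14615/ 7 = -2087.86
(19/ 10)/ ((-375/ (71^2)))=-95779/ 3750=-25.54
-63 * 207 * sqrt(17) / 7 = -1863 * sqrt(17) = -7681.35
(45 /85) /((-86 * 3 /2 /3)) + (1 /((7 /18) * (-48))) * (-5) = 10461 /40936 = 0.26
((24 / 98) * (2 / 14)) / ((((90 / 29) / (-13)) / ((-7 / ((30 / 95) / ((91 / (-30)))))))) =-93119 / 9450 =-9.85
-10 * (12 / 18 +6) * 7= -466.67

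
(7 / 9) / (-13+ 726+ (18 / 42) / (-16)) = 784 / 718677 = 0.00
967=967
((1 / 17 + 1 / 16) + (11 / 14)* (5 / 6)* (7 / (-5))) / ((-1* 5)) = 649 / 4080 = 0.16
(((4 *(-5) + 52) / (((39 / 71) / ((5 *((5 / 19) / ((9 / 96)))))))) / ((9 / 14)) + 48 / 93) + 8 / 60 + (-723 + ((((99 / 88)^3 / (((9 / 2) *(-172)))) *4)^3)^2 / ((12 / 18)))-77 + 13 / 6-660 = -2044988016542004378893856049809161 / 11035555298352516920085294612480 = -185.31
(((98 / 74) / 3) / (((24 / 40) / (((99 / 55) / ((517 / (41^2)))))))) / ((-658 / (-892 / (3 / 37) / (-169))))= -5248082 / 12319593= -0.43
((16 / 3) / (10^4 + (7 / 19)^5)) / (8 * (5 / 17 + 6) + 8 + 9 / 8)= 5387991424 / 600875352185469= 0.00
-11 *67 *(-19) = 14003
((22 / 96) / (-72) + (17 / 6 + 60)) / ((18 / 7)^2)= 10639909 / 1119744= 9.50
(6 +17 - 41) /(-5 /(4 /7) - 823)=24 /1109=0.02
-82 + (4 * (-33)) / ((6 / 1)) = -104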